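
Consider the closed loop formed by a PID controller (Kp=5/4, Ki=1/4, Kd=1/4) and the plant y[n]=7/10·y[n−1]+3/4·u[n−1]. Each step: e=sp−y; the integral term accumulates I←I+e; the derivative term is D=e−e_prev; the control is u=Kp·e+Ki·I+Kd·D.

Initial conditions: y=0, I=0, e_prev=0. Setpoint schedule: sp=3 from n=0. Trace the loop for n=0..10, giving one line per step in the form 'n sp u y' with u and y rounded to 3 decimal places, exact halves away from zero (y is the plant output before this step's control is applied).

(exact arithmetic carried between steps; '≈' marks a value shown rounded to 6 d.p. or computed from one; I and e_prev carry over from the previous line; the table rounds u and y to 3 d.p., halves away from zero)
n=0: y=0, sp=3, e=sp−y=3; I=3, D=e−e_prev=3; u=5/4·3+1/4·3+1/4·3=5.25; next y=7/10·0+3/4·5.25=3.9375
n=1: y=3.9375, sp=3, e=sp−y=-0.9375; I=2.0625, D=e−e_prev=-3.9375; u=5/4·(-0.9375)+1/4·2.0625+1/4·(-3.9375)=-1.640625; next y=7/10·3.9375+3/4·(-1.640625)≈1.525781
n=2: y≈1.525781, sp=3, e=sp−y≈1.474219; I≈3.536719, D=e−e_prev≈2.411719; u=5/4·1.474219+1/4·3.536719+1/4·2.411719≈3.329883; next y=7/10·1.525781+3/4·3.329883≈3.565459
n=3: y≈3.565459, sp=3, e=sp−y≈-0.565459; I≈2.971260, D=e−e_prev≈-2.039678; u=5/4·(-0.565459)+1/4·2.971260+1/4·(-2.039678)≈-0.473928; next y=7/10·3.565459+3/4·(-0.473928)≈2.140375
n=4: y≈2.140375, sp=3, e=sp−y≈0.859625; I≈3.830885, D=e−e_prev≈1.425084; u=5/4·0.859625+1/4·3.830885+1/4·1.425084≈2.388523; next y=7/10·2.140375+3/4·2.388523≈3.289655
n=5: y≈3.289655, sp=3, e=sp−y≈-0.289655; I≈3.541230, D=e−e_prev≈-1.149280; u=5/4·(-0.289655)+1/4·3.541230+1/4·(-1.149280)≈0.235919; next y=7/10·3.289655+3/4·0.235919≈2.479698
n=6: y≈2.479698, sp=3, e=sp−y≈0.520302; I≈4.061532, D=e−e_prev≈0.809957; u=5/4·0.520302+1/4·4.061532+1/4·0.809957≈1.868251; next y=7/10·2.479698+3/4·1.868251≈3.136976
n=7: y≈3.136976, sp=3, e=sp−y≈-0.136976; I≈3.924556, D=e−e_prev≈-0.657279; u=5/4·(-0.136976)+1/4·3.924556+1/4·(-0.657279)≈0.645599; next y=7/10·3.136976+3/4·0.645599≈2.680083
n=8: y≈2.680083, sp=3, e=sp−y≈0.319917; I≈4.244473, D=e−e_prev≈0.456893; u=5/4·0.319917+1/4·4.244473+1/4·0.456893≈1.575238; next y=7/10·2.680083+3/4·1.575238≈3.057487
n=9: y≈3.057487, sp=3, e=sp−y≈-0.057487; I≈4.186987, D=e−e_prev≈-0.377404; u=5/4·(-0.057487)+1/4·4.186987+1/4·(-0.377404)≈0.880537; next y=7/10·3.057487+3/4·0.880537≈2.800644
n=10: y≈2.800644, sp=3, e=sp−y≈0.199356; I≈4.386343, D=e−e_prev≈0.256843; u=5/4·0.199356+1/4·4.386343+1/4·0.256843≈1.409992; next y=7/10·2.800644+3/4·1.409992≈3.017944

0 3 5.250 0.000
1 3 -1.641 3.938
2 3 3.330 1.526
3 3 -0.474 3.565
4 3 2.389 2.140
5 3 0.236 3.290
6 3 1.868 2.480
7 3 0.646 3.137
8 3 1.575 2.680
9 3 0.881 3.057
10 3 1.410 2.801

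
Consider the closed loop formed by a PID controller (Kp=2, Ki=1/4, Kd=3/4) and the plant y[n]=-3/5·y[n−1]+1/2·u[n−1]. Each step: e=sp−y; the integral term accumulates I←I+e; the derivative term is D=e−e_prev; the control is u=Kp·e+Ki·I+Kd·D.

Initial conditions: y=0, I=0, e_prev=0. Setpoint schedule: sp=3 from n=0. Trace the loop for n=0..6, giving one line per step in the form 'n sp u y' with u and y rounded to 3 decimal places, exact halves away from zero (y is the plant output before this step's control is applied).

(exact arithmetic carried between steps; '≈' marks a value shown rounded to 6 d.p. or computed from one; I and e_prev carry over from the previous line; the table rounds u and y to 3 d.p., halves away from zero)
n=0: y=0, sp=3, e=sp−y=3; I=3, D=e−e_prev=3; u=2·3+1/4·3+3/4·3=9; next y=-3/5·0+1/2·9=4.5
n=1: y=4.5, sp=3, e=sp−y=-1.5; I=1.5, D=e−e_prev=-4.5; u=2·(-1.5)+1/4·1.5+3/4·(-4.5)=-6; next y=-3/5·4.5+1/2·(-6)=-5.7
n=2: y=-5.7, sp=3, e=sp−y=8.7; I=10.2, D=e−e_prev=10.2; u=2·8.7+1/4·10.2+3/4·10.2=27.6; next y=-3/5·(-5.7)+1/2·27.6=17.22
n=3: y=17.22, sp=3, e=sp−y=-14.22; I=-4.02, D=e−e_prev=-22.92; u=2·(-14.22)+1/4·(-4.02)+3/4·(-22.92)=-46.635; next y=-3/5·17.22+1/2·(-46.635)=-33.6495
n=4: y=-33.6495, sp=3, e=sp−y=36.6495; I=32.6295, D=e−e_prev=50.8695; u=2·36.6495+1/4·32.6295+3/4·50.8695=119.6085; next y=-3/5·(-33.6495)+1/2·119.6085=79.99395
n=5: y=79.99395, sp=3, e=sp−y=-76.99395; I=-44.36445, D=e−e_prev=-113.64345; u=2·(-76.99395)+1/4·(-44.36445)+3/4·(-113.64345)=-250.3116; next y=-3/5·79.99395+1/2·(-250.3116)=-173.15217
n=6: y=-173.15217, sp=3, e=sp−y=176.15217; I=131.78772, D=e−e_prev=253.14612; u=2·176.15217+1/4·131.78772+3/4·253.14612=575.11086; next y=-3/5·(-173.15217)+1/2·575.11086=391.446732

0 3 9.000 0.000
1 3 -6.000 4.500
2 3 27.600 -5.700
3 3 -46.635 17.220
4 3 119.609 -33.650
5 3 -250.312 79.994
6 3 575.111 -173.152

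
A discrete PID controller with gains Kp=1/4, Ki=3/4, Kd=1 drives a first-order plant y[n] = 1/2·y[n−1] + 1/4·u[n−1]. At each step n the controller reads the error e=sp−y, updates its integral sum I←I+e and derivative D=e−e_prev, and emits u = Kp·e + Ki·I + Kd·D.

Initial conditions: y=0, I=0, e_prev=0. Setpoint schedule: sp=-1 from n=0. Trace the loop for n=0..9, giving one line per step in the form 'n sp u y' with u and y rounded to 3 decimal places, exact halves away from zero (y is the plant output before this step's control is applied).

(exact arithmetic carried between steps; '≈' marks a value shown rounded to 6 d.p. or computed from one; I and e_prev carry over from the previous line; the table rounds u and y to 3 d.p., halves away from zero)
n=0: y=0, sp=-1, e=sp−y=-1; I=-1, D=e−e_prev=-1; u=1/4·(-1)+3/4·(-1)+1·(-1)=-2; next y=1/2·0+1/4·(-2)=-0.5
n=1: y=-0.5, sp=-1, e=sp−y=-0.5; I=-1.5, D=e−e_prev=0.5; u=1/4·(-0.5)+3/4·(-1.5)+1·0.5=-0.75; next y=1/2·(-0.5)+1/4·(-0.75)=-0.4375
n=2: y=-0.4375, sp=-1, e=sp−y=-0.5625; I=-2.0625, D=e−e_prev=-0.0625; u=1/4·(-0.5625)+3/4·(-2.0625)+1·(-0.0625)=-1.75; next y=1/2·(-0.4375)+1/4·(-1.75)=-0.65625
n=3: y=-0.65625, sp=-1, e=sp−y=-0.34375; I=-2.40625, D=e−e_prev=0.21875; u=1/4·(-0.34375)+3/4·(-2.40625)+1·0.21875=-1.671875; next y=1/2·(-0.65625)+1/4·(-1.671875)≈-0.746094
n=4: y≈-0.746094, sp=-1, e=sp−y≈-0.253906; I≈-2.660156, D=e−e_prev≈0.089844; u=1/4·(-0.253906)+3/4·(-2.660156)+1·0.089844≈-1.96875; next y=1/2·(-0.746094)+1/4·(-1.96875)≈-0.865234
n=5: y≈-0.865234, sp=-1, e=sp−y≈-0.134766; I≈-2.794922, D=e−e_prev≈0.119141; u=1/4·(-0.134766)+3/4·(-2.794922)+1·0.119141≈-2.010742; next y=1/2·(-0.865234)+1/4·(-2.010742)≈-0.935303
n=6: y≈-0.935303, sp=-1, e=sp−y≈-0.064697; I≈-2.859619, D=e−e_prev≈0.070068; u=1/4·(-0.064697)+3/4·(-2.859619)+1·0.070068≈-2.090820; next y=1/2·(-0.935303)+1/4·(-2.090820)≈-0.990356
n=7: y≈-0.990356, sp=-1, e=sp−y≈-0.009644; I≈-2.869263, D=e−e_prev≈0.055054; u=1/4·(-0.009644)+3/4·(-2.869263)+1·0.055054≈-2.099304; next y=1/2·(-0.990356)+1/4·(-2.099304)≈-1.020004
n=8: y≈-1.020004, sp=-1, e=sp−y≈0.020004; I≈-2.849258, D=e−e_prev≈0.029648; u=1/4·0.020004+3/4·(-2.849258)+1·0.029648≈-2.102295; next y=1/2·(-1.020004)+1/4·(-2.102295)≈-1.035576
n=9: y≈-1.035576, sp=-1, e=sp−y≈0.035576; I≈-2.813683, D=e−e_prev≈0.015572; u=1/4·0.035576+3/4·(-2.813683)+1·0.015572≈-2.085796; next y=1/2·(-1.035576)+1/4·(-2.085796)≈-1.039237

0 -1 -2.000 0.000
1 -1 -0.750 -0.500
2 -1 -1.750 -0.438
3 -1 -1.672 -0.656
4 -1 -1.969 -0.746
5 -1 -2.011 -0.865
6 -1 -2.091 -0.935
7 -1 -2.099 -0.990
8 -1 -2.102 -1.020
9 -1 -2.086 -1.036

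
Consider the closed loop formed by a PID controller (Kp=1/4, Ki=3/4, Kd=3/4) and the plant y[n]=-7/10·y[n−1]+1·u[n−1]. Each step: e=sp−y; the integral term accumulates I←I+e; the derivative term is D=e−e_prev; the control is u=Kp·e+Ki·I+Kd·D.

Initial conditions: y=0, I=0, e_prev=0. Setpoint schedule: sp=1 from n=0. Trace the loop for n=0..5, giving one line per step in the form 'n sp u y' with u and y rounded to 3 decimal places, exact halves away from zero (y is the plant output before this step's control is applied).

0 1 1.750 0.000
1 1 -1.313 1.750
2 1 6.941 -2.538
3 1 -13.317 8.717
4 1 38.574 -19.419
5 1 -92.489 52.167

(exact arithmetic carried between steps; '≈' marks a value shown rounded to 6 d.p. or computed from one; I and e_prev carry over from the previous line; the table rounds u and y to 3 d.p., halves away from zero)
n=0: y=0, sp=1, e=sp−y=1; I=1, D=e−e_prev=1; u=1/4·1+3/4·1+3/4·1=1.75; next y=-7/10·0+1·1.75=1.75
n=1: y=1.75, sp=1, e=sp−y=-0.75; I=0.25, D=e−e_prev=-1.75; u=1/4·(-0.75)+3/4·0.25+3/4·(-1.75)=-1.3125; next y=-7/10·1.75+1·(-1.3125)=-2.5375
n=2: y=-2.5375, sp=1, e=sp−y=3.5375; I=3.7875, D=e−e_prev=4.2875; u=1/4·3.5375+3/4·3.7875+3/4·4.2875=6.940625; next y=-7/10·(-2.5375)+1·6.940625=8.716875
n=3: y=8.716875, sp=1, e=sp−y=-7.716875; I=-3.929375, D=e−e_prev=-11.254375; u=1/4·(-7.716875)+3/4·(-3.929375)+3/4·(-11.254375)≈-13.317031; next y=-7/10·8.716875+1·(-13.317031)≈-19.418844
n=4: y≈-19.418844, sp=1, e=sp−y≈20.418844; I≈16.489469, D=e−e_prev≈28.135719; u=1/4·20.418844+3/4·16.489469+3/4·28.135719≈38.573602; next y=-7/10·(-19.418844)+1·38.573602≈52.166792
n=5: y≈52.166792, sp=1, e=sp−y≈-51.166792; I≈-34.677323, D=e−e_prev≈-71.585636; u=1/4·(-51.166792)+3/4·(-34.677323)+3/4·(-71.585636)≈-92.488918; next y=-7/10·52.166792+1·(-92.488918)≈-129.005672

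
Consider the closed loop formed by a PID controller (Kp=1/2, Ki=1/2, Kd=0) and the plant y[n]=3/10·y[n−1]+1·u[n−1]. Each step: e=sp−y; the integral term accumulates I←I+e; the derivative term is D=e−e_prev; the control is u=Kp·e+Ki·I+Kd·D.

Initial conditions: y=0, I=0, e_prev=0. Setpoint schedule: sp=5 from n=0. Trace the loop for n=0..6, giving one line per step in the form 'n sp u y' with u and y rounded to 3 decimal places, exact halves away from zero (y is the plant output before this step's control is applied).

0 5 5.000 0.000
1 5 2.500 5.000
2 5 3.500 4.000
3 5 3.300 4.700
4 5 3.440 4.710
5 5 3.442 4.853
6 5 3.471 4.898

(exact arithmetic carried between steps; '≈' marks a value shown rounded to 6 d.p. or computed from one; I and e_prev carry over from the previous line; the table rounds u and y to 3 d.p., halves away from zero)
n=0: y=0, sp=5, e=sp−y=5; I=5, D=e−e_prev=5; u=1/2·5+1/2·5+0·5=5; next y=3/10·0+1·5=5
n=1: y=5, sp=5, e=sp−y=0; I=5, D=e−e_prev=-5; u=1/2·0+1/2·5+0·(-5)=2.5; next y=3/10·5+1·2.5=4
n=2: y=4, sp=5, e=sp−y=1; I=6, D=e−e_prev=1; u=1/2·1+1/2·6+0·1=3.5; next y=3/10·4+1·3.5=4.7
n=3: y=4.7, sp=5, e=sp−y=0.3; I=6.3, D=e−e_prev=-0.7; u=1/2·0.3+1/2·6.3+0·(-0.7)=3.3; next y=3/10·4.7+1·3.3=4.71
n=4: y=4.71, sp=5, e=sp−y=0.29; I=6.59, D=e−e_prev=-0.01; u=1/2·0.29+1/2·6.59+0·(-0.01)=3.44; next y=3/10·4.71+1·3.44=4.853
n=5: y=4.853, sp=5, e=sp−y=0.147; I=6.737, D=e−e_prev=-0.143; u=1/2·0.147+1/2·6.737+0·(-0.143)=3.442; next y=3/10·4.853+1·3.442=4.8979
n=6: y=4.8979, sp=5, e=sp−y=0.1021; I=6.8391, D=e−e_prev=-0.0449; u=1/2·0.1021+1/2·6.8391+0·(-0.0449)=3.4706; next y=3/10·4.8979+1·3.4706=4.93997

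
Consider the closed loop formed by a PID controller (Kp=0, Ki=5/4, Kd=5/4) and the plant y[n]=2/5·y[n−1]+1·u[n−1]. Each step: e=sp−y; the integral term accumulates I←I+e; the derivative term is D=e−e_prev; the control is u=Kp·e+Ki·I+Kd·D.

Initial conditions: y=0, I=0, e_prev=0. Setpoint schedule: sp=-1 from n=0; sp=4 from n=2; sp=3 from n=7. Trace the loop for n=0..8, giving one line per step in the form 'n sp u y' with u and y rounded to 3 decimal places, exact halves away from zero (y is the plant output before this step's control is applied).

(exact arithmetic carried between steps; '≈' marks a value shown rounded to 6 d.p. or computed from one; I and e_prev carry over from the previous line; the table rounds u and y to 3 d.p., halves away from zero)
n=0: y=0, sp=-1, e=sp−y=-1; I=-1, D=e−e_prev=-1; u=0·(-1)+5/4·(-1)+5/4·(-1)=-2.5; next y=2/5·0+1·(-2.5)=-2.5
n=1: y=-2.5, sp=-1, e=sp−y=1.5; I=0.5, D=e−e_prev=2.5; u=0·1.5+5/4·0.5+5/4·2.5=3.75; next y=2/5·(-2.5)+1·3.75=2.75
n=2: y=2.75, sp=4, e=sp−y=1.25; I=1.75, D=e−e_prev=-0.25; u=0·1.25+5/4·1.75+5/4·(-0.25)=1.875; next y=2/5·2.75+1·1.875=2.975
n=3: y=2.975, sp=4, e=sp−y=1.025; I=2.775, D=e−e_prev=-0.225; u=0·1.025+5/4·2.775+5/4·(-0.225)=3.1875; next y=2/5·2.975+1·3.1875=4.3775
n=4: y=4.3775, sp=4, e=sp−y=-0.3775; I=2.3975, D=e−e_prev=-1.4025; u=0·(-0.3775)+5/4·2.3975+5/4·(-1.4025)=1.24375; next y=2/5·4.3775+1·1.24375=2.99475
n=5: y=2.99475, sp=4, e=sp−y=1.00525; I=3.40275, D=e−e_prev=1.38275; u=0·1.00525+5/4·3.40275+5/4·1.38275=5.981875; next y=2/5·2.99475+1·5.981875=7.179775
n=6: y=7.179775, sp=4, e=sp−y=-3.179775; I=0.222975, D=e−e_prev=-4.185025; u=0·(-3.179775)+5/4·0.222975+5/4·(-4.185025)≈-4.952563; next y=2/5·7.179775+1·(-4.952563)≈-2.080653
n=7: y≈-2.080653, sp=3, e=sp−y≈5.080653; I≈5.303628, D=e−e_prev≈8.260428; u=0·5.080653+5/4·5.303628+5/4·8.260428≈16.955069; next y=2/5·(-2.080653)+1·16.955069≈16.122808
n=8: y≈16.122808, sp=3, e=sp−y≈-13.122808; I≈-7.819180, D=e−e_prev≈-18.203460; u=0·(-13.122808)+5/4·(-7.819180)+5/4·(-18.203460)≈-32.528301; next y=2/5·16.122808+1·(-32.528301)≈-26.079178

0 -1 -2.500 0.000
1 -1 3.750 -2.500
2 4 1.875 2.750
3 4 3.188 2.975
4 4 1.244 4.378
5 4 5.982 2.995
6 4 -4.953 7.180
7 3 16.955 -2.081
8 3 -32.528 16.123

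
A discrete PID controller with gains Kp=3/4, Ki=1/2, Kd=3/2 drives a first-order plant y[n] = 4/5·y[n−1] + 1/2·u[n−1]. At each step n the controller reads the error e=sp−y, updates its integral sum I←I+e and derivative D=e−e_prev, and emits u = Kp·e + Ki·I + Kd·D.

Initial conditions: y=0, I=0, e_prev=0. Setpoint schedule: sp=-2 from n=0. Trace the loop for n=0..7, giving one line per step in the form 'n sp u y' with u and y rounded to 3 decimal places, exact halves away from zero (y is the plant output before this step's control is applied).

0 -2 -5.500 0.000
1 -2 4.063 -2.750
2 -2 -6.786 -0.169
3 -2 5.408 -3.528
4 -2 -8.243 -0.118
5 -2 7.200 -4.216
6 -2 -10.058 0.227
7 -2 9.448 -4.847

(exact arithmetic carried between steps; '≈' marks a value shown rounded to 6 d.p. or computed from one; I and e_prev carry over from the previous line; the table rounds u and y to 3 d.p., halves away from zero)
n=0: y=0, sp=-2, e=sp−y=-2; I=-2, D=e−e_prev=-2; u=3/4·(-2)+1/2·(-2)+3/2·(-2)=-5.5; next y=4/5·0+1/2·(-5.5)=-2.75
n=1: y=-2.75, sp=-2, e=sp−y=0.75; I=-1.25, D=e−e_prev=2.75; u=3/4·0.75+1/2·(-1.25)+3/2·2.75=4.0625; next y=4/5·(-2.75)+1/2·4.0625=-0.16875
n=2: y=-0.16875, sp=-2, e=sp−y=-1.83125; I=-3.08125, D=e−e_prev=-2.58125; u=3/4·(-1.83125)+1/2·(-3.08125)+3/2·(-2.58125)≈-6.785938; next y=4/5·(-0.16875)+1/2·(-6.785938)≈-3.527969
n=3: y≈-3.527969, sp=-2, e=sp−y≈1.527969; I≈-1.553281, D=e−e_prev≈3.359219; u=3/4·1.527969+1/2·(-1.553281)+3/2·3.359219≈5.408164; next y=4/5·(-3.527969)+1/2·5.408164≈-0.118293
n=4: y≈-0.118293, sp=-2, e=sp−y≈-1.881707; I≈-3.434988, D=e−e_prev≈-3.409676; u=3/4·(-1.881707)+1/2·(-3.434988)+3/2·(-3.409676)≈-8.243288; next y=4/5·(-0.118293)+1/2·(-8.243288)≈-4.216278
n=5: y≈-4.216278, sp=-2, e=sp−y≈2.216278; I≈-1.218710, D=e−e_prev≈4.097985; u=3/4·2.216278+1/2·(-1.218710)+3/2·4.097985≈7.199832; next y=4/5·(-4.216278)+1/2·7.199832≈0.226893
n=6: y≈0.226893, sp=-2, e=sp−y≈-2.226893; I≈-3.445603, D=e−e_prev≈-4.443172; u=3/4·(-2.226893)+1/2·(-3.445603)+3/2·(-4.443172)≈-10.057729; next y=4/5·0.226893+1/2·(-10.057729)≈-4.847350
n=7: y≈-4.847350, sp=-2, e=sp−y≈2.847350; I≈-0.598253, D=e−e_prev≈5.074243; u=3/4·2.847350+1/2·(-0.598253)+3/2·5.074243≈9.447751; next y=4/5·(-4.847350)+1/2·9.447751≈0.845995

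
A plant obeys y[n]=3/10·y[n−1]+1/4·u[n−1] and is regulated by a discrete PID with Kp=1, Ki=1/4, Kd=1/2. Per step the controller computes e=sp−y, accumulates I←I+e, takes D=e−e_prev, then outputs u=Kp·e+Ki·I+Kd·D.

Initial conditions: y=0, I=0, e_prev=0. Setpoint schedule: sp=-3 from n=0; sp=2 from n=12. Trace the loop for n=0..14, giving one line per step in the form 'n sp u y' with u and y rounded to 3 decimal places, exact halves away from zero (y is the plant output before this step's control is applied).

(exact arithmetic carried between steps; '≈' marks a value shown rounded to 6 d.p. or computed from one; I and e_prev carry over from the previous line; the table rounds u and y to 3 d.p., halves away from zero)
n=0: y=0, sp=-3, e=sp−y=-3; I=-3, D=e−e_prev=-3; u=1·(-3)+1/4·(-3)+1/2·(-3)=-5.25; next y=3/10·0+1/4·(-5.25)=-1.3125
n=1: y=-1.3125, sp=-3, e=sp−y=-1.6875; I=-4.6875, D=e−e_prev=1.3125; u=1·(-1.6875)+1/4·(-4.6875)+1/2·1.3125=-2.203125; next y=3/10·(-1.3125)+1/4·(-2.203125)≈-0.944531
n=2: y≈-0.944531, sp=-3, e=sp−y≈-2.055469; I≈-6.742969, D=e−e_prev≈-0.367969; u=1·(-2.055469)+1/4·(-6.742969)+1/2·(-0.367969)≈-3.925195; next y=3/10·(-0.944531)+1/4·(-3.925195)≈-1.264658
n=3: y≈-1.264658, sp=-3, e=sp−y≈-1.735342; I≈-8.478311, D=e−e_prev≈0.320127; u=1·(-1.735342)+1/4·(-8.478311)+1/2·0.320127≈-3.694856; next y=3/10·(-1.264658)+1/4·(-3.694856)≈-1.303111
n=4: y≈-1.303111, sp=-3, e=sp−y≈-1.696889; I≈-10.175199, D=e−e_prev≈0.038453; u=1·(-1.696889)+1/4·(-10.175199)+1/2·0.038453≈-4.221462; next y=3/10·(-1.303111)+1/4·(-4.221462)≈-1.446299
n=5: y≈-1.446299, sp=-3, e=sp−y≈-1.553701; I≈-11.728900, D=e−e_prev≈0.143187; u=1·(-1.553701)+1/4·(-11.728900)+1/2·0.143187≈-4.414332; next y=3/10·(-1.446299)+1/4·(-4.414332)≈-1.537473
n=6: y≈-1.537473, sp=-3, e=sp−y≈-1.462527; I≈-13.191427, D=e−e_prev≈0.091174; u=1·(-1.462527)+1/4·(-13.191427)+1/2·0.091174≈-4.714797; next y=3/10·(-1.537473)+1/4·(-4.714797)≈-1.639941
n=7: y≈-1.639941, sp=-3, e=sp−y≈-1.360059; I≈-14.551486, D=e−e_prev≈0.102468; u=1·(-1.360059)+1/4·(-14.551486)+1/2·0.102468≈-4.946696; next y=3/10·(-1.639941)+1/4·(-4.946696)≈-1.728656
n=8: y≈-1.728656, sp=-3, e=sp−y≈-1.271344; I≈-15.822830, D=e−e_prev≈0.088715; u=1·(-1.271344)+1/4·(-15.822830)+1/2·0.088715≈-5.182693; next y=3/10·(-1.728656)+1/4·(-5.182693)≈-1.814270
n=9: y≈-1.814270, sp=-3, e=sp−y≈-1.185730; I≈-17.008560, D=e−e_prev≈0.085614; u=1·(-1.185730)+1/4·(-17.008560)+1/2·0.085614≈-5.395063; next y=3/10·(-1.814270)+1/4·(-5.395063)≈-1.893047
n=10: y≈-1.893047, sp=-3, e=sp−y≈-1.106953; I≈-18.115513, D=e−e_prev≈0.078776; u=1·(-1.106953)+1/4·(-18.115513)+1/2·0.078776≈-5.596443; next y=3/10·(-1.893047)+1/4·(-5.596443)≈-1.967025
n=11: y≈-1.967025, sp=-3, e=sp−y≈-1.032975; I≈-19.148488, D=e−e_prev≈0.073978; u=1·(-1.032975)+1/4·(-19.148488)+1/2·0.073978≈-5.783108; next y=3/10·(-1.967025)+1/4·(-5.783108)≈-2.035884
n=12: y≈-2.035884, sp=2, e=sp−y≈4.035884; I≈-15.112604, D=e−e_prev≈5.068860; u=1·4.035884+1/4·(-15.112604)+1/2·5.068860≈2.792163; next y=3/10·(-2.035884)+1/4·2.792163≈0.087276
n=13: y≈0.087276, sp=2, e=sp−y≈1.912724; I≈-13.199879, D=e−e_prev≈-2.123160; u=1·1.912724+1/4·(-13.199879)+1/2·(-2.123160)≈-2.448825; next y=3/10·0.087276+1/4·(-2.448825)≈-0.586024
n=14: y≈-0.586024, sp=2, e=sp−y≈2.586024; I≈-10.613855, D=e−e_prev≈0.673299; u=1·2.586024+1/4·(-10.613855)+1/2·0.673299≈0.269209; next y=3/10·(-0.586024)+1/4·0.269209≈-0.108505

0 -3 -5.250 0.000
1 -3 -2.203 -1.313
2 -3 -3.925 -0.945
3 -3 -3.695 -1.265
4 -3 -4.221 -1.303
5 -3 -4.414 -1.446
6 -3 -4.715 -1.537
7 -3 -4.947 -1.640
8 -3 -5.183 -1.729
9 -3 -5.395 -1.814
10 -3 -5.596 -1.893
11 -3 -5.783 -1.967
12 2 2.792 -2.036
13 2 -2.449 0.087
14 2 0.269 -0.586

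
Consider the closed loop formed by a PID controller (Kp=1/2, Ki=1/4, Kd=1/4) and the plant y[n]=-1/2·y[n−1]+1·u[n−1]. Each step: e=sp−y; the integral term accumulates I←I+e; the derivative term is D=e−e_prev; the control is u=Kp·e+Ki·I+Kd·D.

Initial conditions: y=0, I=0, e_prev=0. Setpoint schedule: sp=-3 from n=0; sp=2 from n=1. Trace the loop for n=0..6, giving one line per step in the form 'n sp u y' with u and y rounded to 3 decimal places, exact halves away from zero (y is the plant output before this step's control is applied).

(exact arithmetic carried between steps; '≈' marks a value shown rounded to 6 d.p. or computed from one; I and e_prev carry over from the previous line; the table rounds u and y to 3 d.p., halves away from zero)
n=0: y=0, sp=-3, e=sp−y=-3; I=-3, D=e−e_prev=-3; u=1/2·(-3)+1/4·(-3)+1/4·(-3)=-3; next y=-1/2·0+1·(-3)=-3
n=1: y=-3, sp=2, e=sp−y=5; I=2, D=e−e_prev=8; u=1/2·5+1/4·2+1/4·8=5; next y=-1/2·(-3)+1·5=6.5
n=2: y=6.5, sp=2, e=sp−y=-4.5; I=-2.5, D=e−e_prev=-9.5; u=1/2·(-4.5)+1/4·(-2.5)+1/4·(-9.5)=-5.25; next y=-1/2·6.5+1·(-5.25)=-8.5
n=3: y=-8.5, sp=2, e=sp−y=10.5; I=8, D=e−e_prev=15; u=1/2·10.5+1/4·8+1/4·15=11; next y=-1/2·(-8.5)+1·11=15.25
n=4: y=15.25, sp=2, e=sp−y=-13.25; I=-5.25, D=e−e_prev=-23.75; u=1/2·(-13.25)+1/4·(-5.25)+1/4·(-23.75)=-13.875; next y=-1/2·15.25+1·(-13.875)=-21.5
n=5: y=-21.5, sp=2, e=sp−y=23.5; I=18.25, D=e−e_prev=36.75; u=1/2·23.5+1/4·18.25+1/4·36.75=25.5; next y=-1/2·(-21.5)+1·25.5=36.25
n=6: y=36.25, sp=2, e=sp−y=-34.25; I=-16, D=e−e_prev=-57.75; u=1/2·(-34.25)+1/4·(-16)+1/4·(-57.75)=-35.5625; next y=-1/2·36.25+1·(-35.5625)=-53.6875

0 -3 -3.000 0.000
1 2 5.000 -3.000
2 2 -5.250 6.500
3 2 11.000 -8.500
4 2 -13.875 15.250
5 2 25.500 -21.500
6 2 -35.563 36.250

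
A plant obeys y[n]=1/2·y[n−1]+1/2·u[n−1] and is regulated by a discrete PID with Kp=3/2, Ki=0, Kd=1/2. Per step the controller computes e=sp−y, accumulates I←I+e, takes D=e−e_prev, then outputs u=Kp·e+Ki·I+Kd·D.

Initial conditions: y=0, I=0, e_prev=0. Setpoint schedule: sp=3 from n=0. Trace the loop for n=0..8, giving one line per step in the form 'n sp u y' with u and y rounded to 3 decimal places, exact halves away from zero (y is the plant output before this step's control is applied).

0 3 6.000 0.000
1 3 -1.500 3.000
2 3 4.500 0.750
3 3 -0.375 2.625
4 3 3.563 1.125
5 3 0.375 2.344
6 3 2.953 1.359
7 3 0.867 2.156
8 3 2.555 1.512

(exact arithmetic carried between steps; '≈' marks a value shown rounded to 6 d.p. or computed from one; I and e_prev carry over from the previous line; the table rounds u and y to 3 d.p., halves away from zero)
n=0: y=0, sp=3, e=sp−y=3; I=3, D=e−e_prev=3; u=3/2·3+0·3+1/2·3=6; next y=1/2·0+1/2·6=3
n=1: y=3, sp=3, e=sp−y=0; I=3, D=e−e_prev=-3; u=3/2·0+0·3+1/2·(-3)=-1.5; next y=1/2·3+1/2·(-1.5)=0.75
n=2: y=0.75, sp=3, e=sp−y=2.25; I=5.25, D=e−e_prev=2.25; u=3/2·2.25+0·5.25+1/2·2.25=4.5; next y=1/2·0.75+1/2·4.5=2.625
n=3: y=2.625, sp=3, e=sp−y=0.375; I=5.625, D=e−e_prev=-1.875; u=3/2·0.375+0·5.625+1/2·(-1.875)=-0.375; next y=1/2·2.625+1/2·(-0.375)=1.125
n=4: y=1.125, sp=3, e=sp−y=1.875; I=7.5, D=e−e_prev=1.5; u=3/2·1.875+0·7.5+1/2·1.5=3.5625; next y=1/2·1.125+1/2·3.5625=2.34375
n=5: y=2.34375, sp=3, e=sp−y=0.65625; I=8.15625, D=e−e_prev=-1.21875; u=3/2·0.65625+0·8.15625+1/2·(-1.21875)=0.375; next y=1/2·2.34375+1/2·0.375=1.359375
n=6: y=1.359375, sp=3, e=sp−y=1.640625; I=9.796875, D=e−e_prev=0.984375; u=3/2·1.640625+0·9.796875+1/2·0.984375=2.953125; next y=1/2·1.359375+1/2·2.953125=2.15625
n=7: y=2.15625, sp=3, e=sp−y=0.84375; I=10.640625, D=e−e_prev=-0.796875; u=3/2·0.84375+0·10.640625+1/2·(-0.796875)≈0.867188; next y=1/2·2.15625+1/2·0.867188≈1.511719
n=8: y≈1.511719, sp=3, e=sp−y≈1.488281; I≈12.128906, D=e−e_prev≈0.644531; u=3/2·1.488281+0·12.128906+1/2·0.644531≈2.554688; next y=1/2·1.511719+1/2·2.554688≈2.033203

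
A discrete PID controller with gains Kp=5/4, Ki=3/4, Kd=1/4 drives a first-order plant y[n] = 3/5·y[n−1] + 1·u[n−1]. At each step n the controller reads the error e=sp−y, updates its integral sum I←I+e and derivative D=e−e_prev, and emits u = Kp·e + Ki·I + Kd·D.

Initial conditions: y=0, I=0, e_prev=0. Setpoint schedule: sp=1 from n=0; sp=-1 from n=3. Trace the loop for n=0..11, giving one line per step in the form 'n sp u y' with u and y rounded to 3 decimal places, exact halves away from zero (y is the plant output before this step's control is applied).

0 1 2.250 0.000
1 1 -2.313 2.250
2 1 4.541 -0.963
3 -1 -10.373 3.963
4 -1 14.542 -7.995
5 -1 -23.117 9.745
6 -1 34.043 -17.270
7 -1 -52.648 23.681
8 -1 78.850 -38.440
9 -1 -120.609 55.787
10 -1 181.936 -87.137
11 -1 -276.972 129.654

(exact arithmetic carried between steps; '≈' marks a value shown rounded to 6 d.p. or computed from one; I and e_prev carry over from the previous line; the table rounds u and y to 3 d.p., halves away from zero)
n=0: y=0, sp=1, e=sp−y=1; I=1, D=e−e_prev=1; u=5/4·1+3/4·1+1/4·1=2.25; next y=3/5·0+1·2.25=2.25
n=1: y=2.25, sp=1, e=sp−y=-1.25; I=-0.25, D=e−e_prev=-2.25; u=5/4·(-1.25)+3/4·(-0.25)+1/4·(-2.25)=-2.3125; next y=3/5·2.25+1·(-2.3125)=-0.9625
n=2: y=-0.9625, sp=1, e=sp−y=1.9625; I=1.7125, D=e−e_prev=3.2125; u=5/4·1.9625+3/4·1.7125+1/4·3.2125=4.540625; next y=3/5·(-0.9625)+1·4.540625=3.963125
n=3: y=3.963125, sp=-1, e=sp−y=-4.963125; I=-3.250625, D=e−e_prev=-6.925625; u=5/4·(-4.963125)+3/4·(-3.250625)+1/4·(-6.925625)≈-10.373281; next y=3/5·3.963125+1·(-10.373281)≈-7.995406
n=4: y≈-7.995406, sp=-1, e=sp−y≈6.995406; I≈3.744781, D=e−e_prev≈11.958531; u=5/4·6.995406+3/4·3.744781+1/4·11.958531≈14.542477; next y=3/5·(-7.995406)+1·14.542477≈9.745233
n=5: y≈9.745233, sp=-1, e=sp−y≈-10.745233; I≈-7.000452, D=e−e_prev≈-17.740639; u=5/4·(-10.745233)+3/4·(-7.000452)+1/4·(-17.740639)≈-23.117039; next y=3/5·9.745233+1·(-23.117039)≈-17.269900
n=6: y≈-17.269900, sp=-1, e=sp−y≈16.269900; I≈9.269448, D=e−e_prev≈27.015133; u=5/4·16.269900+3/4·9.269448+1/4·27.015133≈34.043244; next y=3/5·(-17.269900)+1·34.043244≈23.681304
n=7: y≈23.681304, sp=-1, e=sp−y≈-24.681304; I≈-15.411856, D=e−e_prev≈-40.951204; u=5/4·(-24.681304)+3/4·(-15.411856)+1/4·(-40.951204)≈-52.648323; next y=3/5·23.681304+1·(-52.648323)≈-38.439541
n=8: y≈-38.439541, sp=-1, e=sp−y≈37.439541; I≈22.027685, D=e−e_prev≈62.120845; u=5/4·37.439541+3/4·22.027685+1/4·62.120845≈78.850400; next y=3/5·(-38.439541)+1·78.850400≈55.786676
n=9: y≈55.786676, sp=-1, e=sp−y≈-56.786676; I≈-34.758991, D=e−e_prev≈-94.226217; u=5/4·(-56.786676)+3/4·(-34.758991)+1/4·(-94.226217)≈-120.609143; next y=3/5·55.786676+1·(-120.609143)≈-87.137137
n=10: y≈-87.137137, sp=-1, e=sp−y≈86.137137; I≈51.378146, D=e−e_prev≈142.923813; u=5/4·86.137137+3/4·51.378146+1/4·142.923813≈181.935984; next y=3/5·(-87.137137)+1·181.935984≈129.653702
n=11: y≈129.653702, sp=-1, e=sp−y≈-130.653702; I≈-79.275556, D=e−e_prev≈-216.790839; u=5/4·(-130.653702)+3/4·(-79.275556)+1/4·(-216.790839)≈-276.971504; next y=3/5·129.653702+1·(-276.971504)≈-199.179283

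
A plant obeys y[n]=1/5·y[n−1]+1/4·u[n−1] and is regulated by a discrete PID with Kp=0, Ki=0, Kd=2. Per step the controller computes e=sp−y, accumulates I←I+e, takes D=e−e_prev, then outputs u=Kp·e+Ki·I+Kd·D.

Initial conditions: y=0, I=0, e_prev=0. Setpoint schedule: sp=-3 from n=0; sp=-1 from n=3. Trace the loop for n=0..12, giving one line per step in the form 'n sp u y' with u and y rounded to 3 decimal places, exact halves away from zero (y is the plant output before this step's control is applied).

(exact arithmetic carried between steps; '≈' marks a value shown rounded to 6 d.p. or computed from one; I and e_prev carry over from the previous line; the table rounds u and y to 3 d.p., halves away from zero)
n=0: y=0, sp=-3, e=sp−y=-3; I=-3, D=e−e_prev=-3; u=0·(-3)+0·(-3)+2·(-3)=-6; next y=1/5·0+1/4·(-6)=-1.5
n=1: y=-1.5, sp=-3, e=sp−y=-1.5; I=-4.5, D=e−e_prev=1.5; u=0·(-1.5)+0·(-4.5)+2·1.5=3; next y=1/5·(-1.5)+1/4·3=0.45
n=2: y=0.45, sp=-3, e=sp−y=-3.45; I=-7.95, D=e−e_prev=-1.95; u=0·(-3.45)+0·(-7.95)+2·(-1.95)=-3.9; next y=1/5·0.45+1/4·(-3.9)=-0.885
n=3: y=-0.885, sp=-1, e=sp−y=-0.115; I=-8.065, D=e−e_prev=3.335; u=0·(-0.115)+0·(-8.065)+2·3.335=6.67; next y=1/5·(-0.885)+1/4·6.67=1.4905
n=4: y=1.4905, sp=-1, e=sp−y=-2.4905; I=-10.5555, D=e−e_prev=-2.3755; u=0·(-2.4905)+0·(-10.5555)+2·(-2.3755)=-4.751; next y=1/5·1.4905+1/4·(-4.751)=-0.88965
n=5: y=-0.88965, sp=-1, e=sp−y=-0.11035; I=-10.66585, D=e−e_prev=2.38015; u=0·(-0.11035)+0·(-10.66585)+2·2.38015=4.7603; next y=1/5·(-0.88965)+1/4·4.7603=1.012145
n=6: y=1.012145, sp=-1, e=sp−y=-2.012145; I=-12.677995, D=e−e_prev=-1.901795; u=0·(-2.012145)+0·(-12.677995)+2·(-1.901795)=-3.80359; next y=1/5·1.012145+1/4·(-3.80359)≈-0.748469
n=7: y≈-0.748469, sp=-1, e=sp−y≈-0.251532; I≈-12.929527, D=e−e_prev≈1.760614; u=0·(-0.251532)+0·(-12.929527)+2·1.760614≈3.521227; next y=1/5·(-0.748469)+1/4·3.521227≈0.730613
n=8: y≈0.730613, sp=-1, e=sp−y≈-1.730613; I≈-14.660140, D=e−e_prev≈-1.479082; u=0·(-1.730613)+0·(-14.660140)+2·(-1.479082)≈-2.958163; next y=1/5·0.730613+1/4·(-2.958163)≈-0.593418
n=9: y≈-0.593418, sp=-1, e=sp−y≈-0.406582; I≈-15.066721, D=e−e_prev≈1.324031; u=0·(-0.406582)+0·(-15.066721)+2·1.324031≈2.648062; next y=1/5·(-0.593418)+1/4·2.648062≈0.543332
n=10: y≈0.543332, sp=-1, e=sp−y≈-1.543332; I≈-16.610053, D=e−e_prev≈-1.136750; u=0·(-1.543332)+0·(-16.610053)+2·(-1.136750)≈-2.273500; next y=1/5·0.543332+1/4·(-2.273500)≈-0.459709
n=11: y≈-0.459709, sp=-1, e=sp−y≈-0.540291; I≈-17.150345, D=e−e_prev≈1.003041; u=0·(-0.540291)+0·(-17.150345)+2·1.003041≈2.006081; next y=1/5·(-0.459709)+1/4·2.006081≈0.409579
n=12: y≈0.409579, sp=-1, e=sp−y≈-1.409579; I≈-18.559923, D=e−e_prev≈-0.869287; u=0·(-1.409579)+0·(-18.559923)+2·(-0.869287)≈-1.738575; next y=1/5·0.409579+1/4·(-1.738575)≈-0.352728

0 -3 -6.000 0.000
1 -3 3.000 -1.500
2 -3 -3.900 0.450
3 -1 6.670 -0.885
4 -1 -4.751 1.491
5 -1 4.760 -0.890
6 -1 -3.804 1.012
7 -1 3.521 -0.748
8 -1 -2.958 0.731
9 -1 2.648 -0.593
10 -1 -2.274 0.543
11 -1 2.006 -0.460
12 -1 -1.739 0.410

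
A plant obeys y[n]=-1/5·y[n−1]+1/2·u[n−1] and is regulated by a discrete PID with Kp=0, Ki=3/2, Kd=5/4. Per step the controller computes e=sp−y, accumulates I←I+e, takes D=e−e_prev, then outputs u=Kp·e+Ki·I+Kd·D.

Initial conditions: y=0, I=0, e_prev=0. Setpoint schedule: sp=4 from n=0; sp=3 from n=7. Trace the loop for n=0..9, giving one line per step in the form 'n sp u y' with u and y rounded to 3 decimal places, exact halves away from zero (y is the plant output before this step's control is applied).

0 4 11.000 0.000
1 4 -3.125 5.500
2 4 23.947 -2.663
3 4 -17.976 12.506
4 4 54.212 -11.489
5 4 -65.004 29.404
6 4 134.419 -38.383
7 3 -200.979 74.886
8 3 357.498 -115.467
9 3 -575.343 201.842

(exact arithmetic carried between steps; '≈' marks a value shown rounded to 6 d.p. or computed from one; I and e_prev carry over from the previous line; the table rounds u and y to 3 d.p., halves away from zero)
n=0: y=0, sp=4, e=sp−y=4; I=4, D=e−e_prev=4; u=0·4+3/2·4+5/4·4=11; next y=-1/5·0+1/2·11=5.5
n=1: y=5.5, sp=4, e=sp−y=-1.5; I=2.5, D=e−e_prev=-5.5; u=0·(-1.5)+3/2·2.5+5/4·(-5.5)=-3.125; next y=-1/5·5.5+1/2·(-3.125)=-2.6625
n=2: y=-2.6625, sp=4, e=sp−y=6.6625; I=9.1625, D=e−e_prev=8.1625; u=0·6.6625+3/2·9.1625+5/4·8.1625=23.946875; next y=-1/5·(-2.6625)+1/2·23.946875≈12.505938
n=3: y≈12.505938, sp=4, e=sp−y≈-8.505938; I≈0.656563, D=e−e_prev≈-15.168438; u=0·(-8.505938)+3/2·0.656563+5/4·(-15.168438)≈-17.975703; next y=-1/5·12.505938+1/2·(-17.975703)≈-11.489039
n=4: y≈-11.489039, sp=4, e=sp−y≈15.489039; I≈16.145602, D=e−e_prev≈23.994977; u=0·15.489039+3/2·16.145602+5/4·23.994977≈54.212123; next y=-1/5·(-11.489039)+1/2·54.212123≈29.403869
n=5: y≈29.403869, sp=4, e=sp−y≈-25.403869; I≈-9.258268, D=e−e_prev≈-40.892908; u=0·(-25.403869)+3/2·(-9.258268)+5/4·(-40.892908)≈-65.003537; next y=-1/5·29.403869+1/2·(-65.003537)≈-38.382542
n=6: y≈-38.382542, sp=4, e=sp−y≈42.382542; I≈33.124275, D=e−e_prev≈67.786412; u=0·42.382542+3/2·33.124275+5/4·67.786412≈134.419427; next y=-1/5·(-38.382542)+1/2·134.419427≈74.886222
n=7: y≈74.886222, sp=3, e=sp−y≈-71.886222; I≈-38.761947, D=e−e_prev≈-114.268764; u=0·(-71.886222)+3/2·(-38.761947)+5/4·(-114.268764)≈-200.978876; next y=-1/5·74.886222+1/2·(-200.978876)≈-115.466682
n=8: y≈-115.466682, sp=3, e=sp−y≈118.466682; I≈79.704735, D=e−e_prev≈190.352904; u=0·118.466682+3/2·79.704735+5/4·190.352904≈357.498233; next y=-1/5·(-115.466682)+1/2·357.498233≈201.842453
n=9: y≈201.842453, sp=3, e=sp−y≈-198.842453; I≈-119.137718, D=e−e_prev≈-317.309136; u=0·(-198.842453)+3/2·(-119.137718)+5/4·(-317.309136)≈-575.342996; next y=-1/5·201.842453+1/2·(-575.342996)≈-328.039989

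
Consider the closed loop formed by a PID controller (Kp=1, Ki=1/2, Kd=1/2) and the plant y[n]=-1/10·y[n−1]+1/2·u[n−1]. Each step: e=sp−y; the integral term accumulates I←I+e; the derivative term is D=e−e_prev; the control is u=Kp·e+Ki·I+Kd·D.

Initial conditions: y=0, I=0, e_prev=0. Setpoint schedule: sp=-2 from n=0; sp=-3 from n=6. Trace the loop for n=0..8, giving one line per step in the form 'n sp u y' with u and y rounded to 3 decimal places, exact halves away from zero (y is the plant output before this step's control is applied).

0 -2 -4.000 0.000
1 -2 0.000 -2.000
2 -2 -5.400 0.200
3 -2 0.440 -2.720
4 -2 -7.084 0.492
5 -2 1.442 -3.591
6 -3 -11.147 1.080
7 -3 3.172 -5.681
8 -3 -14.539 2.154

(exact arithmetic carried between steps; '≈' marks a value shown rounded to 6 d.p. or computed from one; I and e_prev carry over from the previous line; the table rounds u and y to 3 d.p., halves away from zero)
n=0: y=0, sp=-2, e=sp−y=-2; I=-2, D=e−e_prev=-2; u=1·(-2)+1/2·(-2)+1/2·(-2)=-4; next y=-1/10·0+1/2·(-4)=-2
n=1: y=-2, sp=-2, e=sp−y=0; I=-2, D=e−e_prev=2; u=1·0+1/2·(-2)+1/2·2=0; next y=-1/10·(-2)+1/2·0=0.2
n=2: y=0.2, sp=-2, e=sp−y=-2.2; I=-4.2, D=e−e_prev=-2.2; u=1·(-2.2)+1/2·(-4.2)+1/2·(-2.2)=-5.4; next y=-1/10·0.2+1/2·(-5.4)=-2.72
n=3: y=-2.72, sp=-2, e=sp−y=0.72; I=-3.48, D=e−e_prev=2.92; u=1·0.72+1/2·(-3.48)+1/2·2.92=0.44; next y=-1/10·(-2.72)+1/2·0.44=0.492
n=4: y=0.492, sp=-2, e=sp−y=-2.492; I=-5.972, D=e−e_prev=-3.212; u=1·(-2.492)+1/2·(-5.972)+1/2·(-3.212)=-7.084; next y=-1/10·0.492+1/2·(-7.084)=-3.5912
n=5: y=-3.5912, sp=-2, e=sp−y=1.5912; I=-4.3808, D=e−e_prev=4.0832; u=1·1.5912+1/2·(-4.3808)+1/2·4.0832=1.4424; next y=-1/10·(-3.5912)+1/2·1.4424=1.08032
n=6: y=1.08032, sp=-3, e=sp−y=-4.08032; I=-8.46112, D=e−e_prev=-5.67152; u=1·(-4.08032)+1/2·(-8.46112)+1/2·(-5.67152)=-11.14664; next y=-1/10·1.08032+1/2·(-11.14664)=-5.681352
n=7: y=-5.681352, sp=-3, e=sp−y=2.681352; I=-5.779768, D=e−e_prev=6.761672; u=1·2.681352+1/2·(-5.779768)+1/2·6.761672=3.172304; next y=-1/10·(-5.681352)+1/2·3.172304≈2.154287
n=8: y≈2.154287, sp=-3, e=sp−y≈-5.154287; I≈-10.934055, D=e−e_prev≈-7.835639; u=1·(-5.154287)+1/2·(-10.934055)+1/2·(-7.835639)≈-14.539134; next y=-1/10·2.154287+1/2·(-14.539134)≈-7.484996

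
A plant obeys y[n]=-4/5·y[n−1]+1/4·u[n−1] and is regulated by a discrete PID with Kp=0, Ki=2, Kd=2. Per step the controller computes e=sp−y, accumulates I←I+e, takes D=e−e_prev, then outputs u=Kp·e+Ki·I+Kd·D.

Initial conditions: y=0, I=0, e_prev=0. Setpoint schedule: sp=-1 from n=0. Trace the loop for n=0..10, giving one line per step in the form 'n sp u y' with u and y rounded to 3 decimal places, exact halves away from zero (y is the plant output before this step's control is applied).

(exact arithmetic carried between steps; '≈' marks a value shown rounded to 6 d.p. or computed from one; I and e_prev carry over from the previous line; the table rounds u and y to 3 d.p., halves away from zero)
n=0: y=0, sp=-1, e=sp−y=-1; I=-1, D=e−e_prev=-1; u=0·(-1)+2·(-1)+2·(-1)=-4; next y=-4/5·0+1/4·(-4)=-1
n=1: y=-1, sp=-1, e=sp−y=0; I=-1, D=e−e_prev=1; u=0·0+2·(-1)+2·1=0; next y=-4/5·(-1)+1/4·0=0.8
n=2: y=0.8, sp=-1, e=sp−y=-1.8; I=-2.8, D=e−e_prev=-1.8; u=0·(-1.8)+2·(-2.8)+2·(-1.8)=-9.2; next y=-4/5·0.8+1/4·(-9.2)=-2.94
n=3: y=-2.94, sp=-1, e=sp−y=1.94; I=-0.86, D=e−e_prev=3.74; u=0·1.94+2·(-0.86)+2·3.74=5.76; next y=-4/5·(-2.94)+1/4·5.76=3.792
n=4: y=3.792, sp=-1, e=sp−y=-4.792; I=-5.652, D=e−e_prev=-6.732; u=0·(-4.792)+2·(-5.652)+2·(-6.732)=-24.768; next y=-4/5·3.792+1/4·(-24.768)=-9.2256
n=5: y=-9.2256, sp=-1, e=sp−y=8.2256; I=2.5736, D=e−e_prev=13.0176; u=0·8.2256+2·2.5736+2·13.0176=31.1824; next y=-4/5·(-9.2256)+1/4·31.1824=15.17608
n=6: y=15.17608, sp=-1, e=sp−y=-16.17608; I=-13.60248, D=e−e_prev=-24.40168; u=0·(-16.17608)+2·(-13.60248)+2·(-24.40168)=-76.00832; next y=-4/5·15.17608+1/4·(-76.00832)=-31.142944
n=7: y=-31.142944, sp=-1, e=sp−y=30.142944; I=16.540464, D=e−e_prev=46.319024; u=0·30.142944+2·16.540464+2·46.319024=125.718976; next y=-4/5·(-31.142944)+1/4·125.718976≈56.344099
n=8: y≈56.344099, sp=-1, e=sp−y≈-57.344099; I≈-40.803635, D=e−e_prev≈-87.487043; u=0·(-57.344099)+2·(-40.803635)+2·(-87.487043)≈-256.581357; next y=-4/5·56.344099+1/4·(-256.581357)≈-109.220619
n=9: y≈-109.220619, sp=-1, e=sp−y≈108.220619; I≈67.416983, D=e−e_prev≈165.564718; u=0·108.220619+2·67.416983+2·165.564718≈465.963402; next y=-4/5·(-109.220619)+1/4·465.963402≈203.867345
n=10: y≈203.867345, sp=-1, e=sp−y≈-204.867345; I≈-137.450362, D=e−e_prev≈-313.087964; u=0·(-204.867345)+2·(-137.450362)+2·(-313.087964)≈-901.076652; next y=-4/5·203.867345+1/4·(-901.076652)≈-388.363039

0 -1 -4.000 0.000
1 -1 0.000 -1.000
2 -1 -9.200 0.800
3 -1 5.760 -2.940
4 -1 -24.768 3.792
5 -1 31.182 -9.226
6 -1 -76.008 15.176
7 -1 125.719 -31.143
8 -1 -256.581 56.344
9 -1 465.963 -109.221
10 -1 -901.077 203.867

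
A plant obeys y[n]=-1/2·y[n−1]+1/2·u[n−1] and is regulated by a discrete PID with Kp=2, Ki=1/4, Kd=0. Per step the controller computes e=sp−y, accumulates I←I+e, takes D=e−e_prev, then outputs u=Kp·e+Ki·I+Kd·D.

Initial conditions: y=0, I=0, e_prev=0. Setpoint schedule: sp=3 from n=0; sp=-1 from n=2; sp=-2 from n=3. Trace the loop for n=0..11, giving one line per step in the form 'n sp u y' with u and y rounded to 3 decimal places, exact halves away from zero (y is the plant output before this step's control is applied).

(exact arithmetic carried between steps; '≈' marks a value shown rounded to 6 d.p. or computed from one; I and e_prev carry over from the previous line; the table rounds u and y to 3 d.p., halves away from zero)
n=0: y=0, sp=3, e=sp−y=3; I=3, D=e−e_prev=3; u=2·3+1/4·3+0·3=6.75; next y=-1/2·0+1/2·6.75=3.375
n=1: y=3.375, sp=3, e=sp−y=-0.375; I=2.625, D=e−e_prev=-3.375; u=2·(-0.375)+1/4·2.625+0·(-3.375)=-0.09375; next y=-1/2·3.375+1/2·(-0.09375)=-1.734375
n=2: y=-1.734375, sp=-1, e=sp−y=0.734375; I=3.359375, D=e−e_prev=1.109375; u=2·0.734375+1/4·3.359375+0·1.109375≈2.308594; next y=-1/2·(-1.734375)+1/2·2.308594≈2.021484
n=3: y≈2.021484, sp=-2, e=sp−y≈-4.021484; I≈-0.662109, D=e−e_prev≈-4.755859; u=2·(-4.021484)+1/4·(-0.662109)+0·(-4.755859)≈-8.208496; next y=-1/2·2.021484+1/2·(-8.208496)≈-5.114990
n=4: y≈-5.114990, sp=-2, e=sp−y≈3.114990; I≈2.452881, D=e−e_prev≈7.136475; u=2·3.114990+1/4·2.452881+0·7.136475≈6.843201; next y=-1/2·(-5.114990)+1/2·6.843201≈5.979095
n=5: y≈5.979095, sp=-2, e=sp−y≈-7.979095; I≈-5.526215, D=e−e_prev≈-11.094086; u=2·(-7.979095)+1/4·(-5.526215)+0·(-11.094086)≈-17.339745; next y=-1/2·5.979095+1/2·(-17.339745)≈-11.659420
n=6: y≈-11.659420, sp=-2, e=sp−y≈9.659420; I≈4.133205, D=e−e_prev≈17.638515; u=2·9.659420+1/4·4.133205+0·17.638515≈20.352141; next y=-1/2·(-11.659420)+1/2·20.352141≈16.005781
n=7: y≈16.005781, sp=-2, e=sp−y≈-18.005781; I≈-13.872575, D=e−e_prev≈-27.665201; u=2·(-18.005781)+1/4·(-13.872575)+0·(-27.665201)≈-39.479705; next y=-1/2·16.005781+1/2·(-39.479705)≈-27.742743
n=8: y≈-27.742743, sp=-2, e=sp−y≈25.742743; I≈11.870168, D=e−e_prev≈43.748524; u=2·25.742743+1/4·11.870168+0·43.748524≈54.453028; next y=-1/2·(-27.742743)+1/2·54.453028≈41.097885
n=9: y≈41.097885, sp=-2, e=sp−y≈-43.097885; I≈-31.227718, D=e−e_prev≈-68.840628; u=2·(-43.097885)+1/4·(-31.227718)+0·(-68.840628)≈-94.002700; next y=-1/2·41.097885+1/2·(-94.002700)≈-67.550293
n=10: y≈-67.550293, sp=-2, e=sp−y≈65.550293; I≈34.322575, D=e−e_prev≈108.648178; u=2·65.550293+1/4·34.322575+0·108.648178≈139.681229; next y=-1/2·(-67.550293)+1/2·139.681229≈103.615761
n=11: y≈103.615761, sp=-2, e=sp−y≈-105.615761; I≈-71.293186, D=e−e_prev≈-171.166054; u=2·(-105.615761)+1/4·(-71.293186)+0·(-171.166054)≈-229.054819; next y=-1/2·103.615761+1/2·(-229.054819)≈-166.335290

0 3 6.750 0.000
1 3 -0.094 3.375
2 -1 2.309 -1.734
3 -2 -8.208 2.021
4 -2 6.843 -5.115
5 -2 -17.340 5.979
6 -2 20.352 -11.659
7 -2 -39.480 16.006
8 -2 54.453 -27.743
9 -2 -94.003 41.098
10 -2 139.681 -67.550
11 -2 -229.055 103.616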